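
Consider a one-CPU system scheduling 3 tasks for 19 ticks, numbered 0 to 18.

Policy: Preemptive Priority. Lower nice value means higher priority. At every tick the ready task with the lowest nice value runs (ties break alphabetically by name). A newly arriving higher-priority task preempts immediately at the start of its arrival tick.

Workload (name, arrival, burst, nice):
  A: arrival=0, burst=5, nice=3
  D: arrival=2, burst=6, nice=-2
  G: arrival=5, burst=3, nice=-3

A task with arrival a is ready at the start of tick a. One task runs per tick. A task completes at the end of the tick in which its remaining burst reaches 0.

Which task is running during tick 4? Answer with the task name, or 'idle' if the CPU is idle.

running at tick 4 = D

t=0: ready={A} → run A
t=1: ready={A} → run A
t=2: ready={A,D} → run D
t=3: ready={A,D} → run D
t=4: ready={A,D} → run D
t=5: ready={A,D,G} → run G
t=6: ready={A,D,G} → run G
t=7: ready={A,D,G} → run G
t=8: ready={A,D} → run D
t=9: ready={A,D} → run D
t=10: ready={A,D} → run D
t=11: ready={A} → run A
t=12: ready={A} → run A
t=13: ready={A} → run A
t=14: (idle)
t=15: (idle)
t=16: (idle)
t=17: (idle)
t=18: (idle)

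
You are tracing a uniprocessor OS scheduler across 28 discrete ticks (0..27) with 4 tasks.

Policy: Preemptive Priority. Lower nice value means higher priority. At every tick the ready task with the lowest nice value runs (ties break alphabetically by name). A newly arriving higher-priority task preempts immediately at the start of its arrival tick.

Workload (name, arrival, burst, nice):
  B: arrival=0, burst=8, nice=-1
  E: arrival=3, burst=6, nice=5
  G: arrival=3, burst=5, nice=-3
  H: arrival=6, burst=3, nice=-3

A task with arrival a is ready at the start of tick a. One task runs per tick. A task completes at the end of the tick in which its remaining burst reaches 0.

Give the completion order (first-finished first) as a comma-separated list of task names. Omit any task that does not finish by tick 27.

t=0: ready={B} → run B
t=1: ready={B} → run B
t=2: ready={B} → run B
t=3: ready={B,E,G} → run G
t=4: ready={B,E,G} → run G
t=5: ready={B,E,G} → run G
t=6: ready={B,E,G,H} → run G
t=7: ready={B,E,G,H} → run G
t=8: ready={B,E,H} → run H
t=9: ready={B,E,H} → run H
t=10: ready={B,E,H} → run H
t=11: ready={B,E} → run B
t=12: ready={B,E} → run B
t=13: ready={B,E} → run B
t=14: ready={B,E} → run B
t=15: ready={B,E} → run B
t=16: ready={E} → run E
t=17: ready={E} → run E
t=18: ready={E} → run E
t=19: ready={E} → run E
t=20: ready={E} → run E
t=21: ready={E} → run E
t=22: (idle)
t=23: (idle)
t=24: (idle)
t=25: (idle)
t=26: (idle)
t=27: (idle)

completion order = G, H, B, E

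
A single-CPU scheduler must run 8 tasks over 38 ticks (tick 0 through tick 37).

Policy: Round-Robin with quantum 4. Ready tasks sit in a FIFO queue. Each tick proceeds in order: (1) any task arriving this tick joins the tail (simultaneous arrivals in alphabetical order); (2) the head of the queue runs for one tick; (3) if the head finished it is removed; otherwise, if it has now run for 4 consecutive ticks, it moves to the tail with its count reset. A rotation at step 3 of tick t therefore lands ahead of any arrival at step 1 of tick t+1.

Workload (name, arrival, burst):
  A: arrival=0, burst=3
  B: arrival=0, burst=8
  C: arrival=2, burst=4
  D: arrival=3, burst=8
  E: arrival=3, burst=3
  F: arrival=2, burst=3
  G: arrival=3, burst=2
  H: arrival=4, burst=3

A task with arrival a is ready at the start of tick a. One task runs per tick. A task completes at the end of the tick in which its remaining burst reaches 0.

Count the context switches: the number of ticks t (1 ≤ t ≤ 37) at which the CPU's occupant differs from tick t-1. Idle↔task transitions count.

context switches = 10

t=0: queue=[A,B] q_used=0 → run A
t=1: queue=[A,B] q_used=1 → run A
t=2: queue=[A,B,C,F] q_used=2 → run A
t=3: queue=[B,C,F,D,E,G] q_used=0 → run B
t=4: queue=[B,C,F,D,E,G,H] q_used=1 → run B
t=5: queue=[B,C,F,D,E,G,H] q_used=2 → run B
t=6: queue=[B,C,F,D,E,G,H] q_used=3 → run B
t=7: queue=[C,F,D,E,G,H,B] q_used=0 → run C
t=8: queue=[C,F,D,E,G,H,B] q_used=1 → run C
t=9: queue=[C,F,D,E,G,H,B] q_used=2 → run C
t=10: queue=[C,F,D,E,G,H,B] q_used=3 → run C
t=11: queue=[F,D,E,G,H,B] q_used=0 → run F
t=12: queue=[F,D,E,G,H,B] q_used=1 → run F
t=13: queue=[F,D,E,G,H,B] q_used=2 → run F
t=14: queue=[D,E,G,H,B] q_used=0 → run D
t=15: queue=[D,E,G,H,B] q_used=1 → run D
t=16: queue=[D,E,G,H,B] q_used=2 → run D
t=17: queue=[D,E,G,H,B] q_used=3 → run D
t=18: queue=[E,G,H,B,D] q_used=0 → run E
t=19: queue=[E,G,H,B,D] q_used=1 → run E
t=20: queue=[E,G,H,B,D] q_used=2 → run E
t=21: queue=[G,H,B,D] q_used=0 → run G
t=22: queue=[G,H,B,D] q_used=1 → run G
t=23: queue=[H,B,D] q_used=0 → run H
t=24: queue=[H,B,D] q_used=1 → run H
t=25: queue=[H,B,D] q_used=2 → run H
t=26: queue=[B,D] q_used=0 → run B
t=27: queue=[B,D] q_used=1 → run B
t=28: queue=[B,D] q_used=2 → run B
t=29: queue=[B,D] q_used=3 → run B
t=30: queue=[D] q_used=0 → run D
t=31: queue=[D] q_used=1 → run D
t=32: queue=[D] q_used=2 → run D
t=33: queue=[D] q_used=3 → run D
t=34: (idle)
t=35: (idle)
t=36: (idle)
t=37: (idle)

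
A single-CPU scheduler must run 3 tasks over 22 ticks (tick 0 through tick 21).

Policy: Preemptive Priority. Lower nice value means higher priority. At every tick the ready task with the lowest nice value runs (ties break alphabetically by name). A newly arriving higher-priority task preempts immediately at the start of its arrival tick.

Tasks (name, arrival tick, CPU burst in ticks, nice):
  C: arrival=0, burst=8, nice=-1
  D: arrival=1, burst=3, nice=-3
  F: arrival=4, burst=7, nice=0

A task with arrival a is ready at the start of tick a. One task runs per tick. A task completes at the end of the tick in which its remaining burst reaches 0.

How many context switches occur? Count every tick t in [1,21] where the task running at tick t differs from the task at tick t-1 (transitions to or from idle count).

t=0: ready={C} → run C
t=1: ready={C,D} → run D
t=2: ready={C,D} → run D
t=3: ready={C,D} → run D
t=4: ready={C,F} → run C
t=5: ready={C,F} → run C
t=6: ready={C,F} → run C
t=7: ready={C,F} → run C
t=8: ready={C,F} → run C
t=9: ready={C,F} → run C
t=10: ready={C,F} → run C
t=11: ready={F} → run F
t=12: ready={F} → run F
t=13: ready={F} → run F
t=14: ready={F} → run F
t=15: ready={F} → run F
t=16: ready={F} → run F
t=17: ready={F} → run F
t=18: (idle)
t=19: (idle)
t=20: (idle)
t=21: (idle)

context switches = 4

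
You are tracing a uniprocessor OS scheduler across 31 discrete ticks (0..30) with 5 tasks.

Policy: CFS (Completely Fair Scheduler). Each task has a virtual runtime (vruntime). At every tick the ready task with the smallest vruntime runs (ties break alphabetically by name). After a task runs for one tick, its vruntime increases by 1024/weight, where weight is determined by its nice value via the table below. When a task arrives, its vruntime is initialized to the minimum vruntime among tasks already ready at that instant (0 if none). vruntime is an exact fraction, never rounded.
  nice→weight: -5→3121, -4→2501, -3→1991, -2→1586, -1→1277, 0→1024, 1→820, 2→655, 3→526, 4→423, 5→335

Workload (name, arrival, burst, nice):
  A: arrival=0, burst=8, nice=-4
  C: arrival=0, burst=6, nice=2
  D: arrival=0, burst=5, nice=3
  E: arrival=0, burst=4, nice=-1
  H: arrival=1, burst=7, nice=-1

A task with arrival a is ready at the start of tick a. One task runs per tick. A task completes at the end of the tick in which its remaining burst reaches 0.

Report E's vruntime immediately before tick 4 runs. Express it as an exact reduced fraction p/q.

t=0: vr[A=0 C=0 D=0 E=0] → run A
t=1: vr[A=1024/2501 C=0 D=0 E=0 H=0] → run C
t=2: vr[A=1024/2501 C=1024/655 D=0 E=0 H=0] → run D
t=3: vr[A=1024/2501 C=1024/655 D=512/263 E=0 H=0] → run E
t=4: vr[A=1024/2501 C=1024/655 D=512/263 E=1024/1277 H=0] → run H
t=5: vr[A=1024/2501 C=1024/655 D=512/263 E=1024/1277 H=1024/1277] → run A
t=6: vr[A=2048/2501 C=1024/655 D=512/263 E=1024/1277 H=1024/1277] → run E
t=7: vr[A=2048/2501 C=1024/655 D=512/263 E=2048/1277 H=1024/1277] → run H
t=8: vr[A=2048/2501 C=1024/655 D=512/263 E=2048/1277 H=2048/1277] → run A
t=9: vr[A=3072/2501 C=1024/655 D=512/263 E=2048/1277 H=2048/1277] → run A
t=10: vr[A=4096/2501 C=1024/655 D=512/263 E=2048/1277 H=2048/1277] → run C
t=11: vr[A=4096/2501 C=2048/655 D=512/263 E=2048/1277 H=2048/1277] → run E
t=12: vr[A=4096/2501 C=2048/655 D=512/263 E=3072/1277 H=2048/1277] → run H
t=13: vr[A=4096/2501 C=2048/655 D=512/263 E=3072/1277 H=3072/1277] → run A
t=14: vr[A=5120/2501 C=2048/655 D=512/263 E=3072/1277 H=3072/1277] → run D
t=15: vr[A=5120/2501 C=2048/655 D=1024/263 E=3072/1277 H=3072/1277] → run A
t=16: vr[A=6144/2501 C=2048/655 D=1024/263 E=3072/1277 H=3072/1277] → run E
t=17: vr[A=6144/2501 C=2048/655 D=1024/263 H=3072/1277] → run H
t=18: vr[A=6144/2501 C=2048/655 D=1024/263 H=4096/1277] → run A
t=19: vr[A=7168/2501 C=2048/655 D=1024/263 H=4096/1277] → run A
t=20: vr[C=2048/655 D=1024/263 H=4096/1277] → run C
t=21: vr[C=3072/655 D=1024/263 H=4096/1277] → run H
t=22: vr[C=3072/655 D=1024/263 H=5120/1277] → run D
t=23: vr[C=3072/655 D=1536/263 H=5120/1277] → run H
t=24: vr[C=3072/655 D=1536/263 H=6144/1277] → run C
t=25: vr[C=4096/655 D=1536/263 H=6144/1277] → run H
t=26: vr[C=4096/655 D=1536/263] → run D
t=27: vr[C=4096/655 D=2048/263] → run C
t=28: vr[C=1024/131 D=2048/263] → run D
t=29: vr[C=1024/131] → run C
t=30: (idle)

vruntime(E, start of tick 4) = 1024/1277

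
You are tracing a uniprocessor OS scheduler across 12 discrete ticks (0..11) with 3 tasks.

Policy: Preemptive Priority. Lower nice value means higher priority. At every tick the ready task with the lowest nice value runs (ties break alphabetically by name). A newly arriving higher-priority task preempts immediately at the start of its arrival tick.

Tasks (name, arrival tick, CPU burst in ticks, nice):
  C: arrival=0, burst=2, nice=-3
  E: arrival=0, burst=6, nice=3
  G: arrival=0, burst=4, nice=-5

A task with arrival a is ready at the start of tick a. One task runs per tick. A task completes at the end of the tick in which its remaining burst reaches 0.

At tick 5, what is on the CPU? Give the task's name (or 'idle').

t=0: ready={C,E,G} → run G
t=1: ready={C,E,G} → run G
t=2: ready={C,E,G} → run G
t=3: ready={C,E,G} → run G
t=4: ready={C,E} → run C
t=5: ready={C,E} → run C
t=6: ready={E} → run E
t=7: ready={E} → run E
t=8: ready={E} → run E
t=9: ready={E} → run E
t=10: ready={E} → run E
t=11: ready={E} → run E

running at tick 5 = C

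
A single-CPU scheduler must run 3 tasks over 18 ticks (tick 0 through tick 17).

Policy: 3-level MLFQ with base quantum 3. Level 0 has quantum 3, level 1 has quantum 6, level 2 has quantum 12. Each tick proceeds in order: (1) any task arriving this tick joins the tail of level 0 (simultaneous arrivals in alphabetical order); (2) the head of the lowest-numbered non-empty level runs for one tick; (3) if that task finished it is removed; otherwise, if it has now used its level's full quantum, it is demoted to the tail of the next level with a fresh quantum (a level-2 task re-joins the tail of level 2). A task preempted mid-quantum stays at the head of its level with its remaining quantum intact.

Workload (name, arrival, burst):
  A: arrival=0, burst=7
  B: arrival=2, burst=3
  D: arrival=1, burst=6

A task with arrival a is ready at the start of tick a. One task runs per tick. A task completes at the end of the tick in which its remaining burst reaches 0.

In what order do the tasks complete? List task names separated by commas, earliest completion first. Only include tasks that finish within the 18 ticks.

t=0: L0/L1/L2 = A/-/- → run A
t=1: L0/L1/L2 = AD/-/- → run A
t=2: L0/L1/L2 = ADB/-/- → run A
t=3: L0/L1/L2 = DB/A/- → run D
t=4: L0/L1/L2 = DB/A/- → run D
t=5: L0/L1/L2 = DB/A/- → run D
t=6: L0/L1/L2 = B/AD/- → run B
t=7: L0/L1/L2 = B/AD/- → run B
t=8: L0/L1/L2 = B/AD/- → run B
t=9: L0/L1/L2 = -/AD/- → run A
t=10: L0/L1/L2 = -/AD/- → run A
t=11: L0/L1/L2 = -/AD/- → run A
t=12: L0/L1/L2 = -/AD/- → run A
t=13: L0/L1/L2 = -/D/- → run D
t=14: L0/L1/L2 = -/D/- → run D
t=15: L0/L1/L2 = -/D/- → run D
t=16: (idle)
t=17: (idle)

completion order = B, A, D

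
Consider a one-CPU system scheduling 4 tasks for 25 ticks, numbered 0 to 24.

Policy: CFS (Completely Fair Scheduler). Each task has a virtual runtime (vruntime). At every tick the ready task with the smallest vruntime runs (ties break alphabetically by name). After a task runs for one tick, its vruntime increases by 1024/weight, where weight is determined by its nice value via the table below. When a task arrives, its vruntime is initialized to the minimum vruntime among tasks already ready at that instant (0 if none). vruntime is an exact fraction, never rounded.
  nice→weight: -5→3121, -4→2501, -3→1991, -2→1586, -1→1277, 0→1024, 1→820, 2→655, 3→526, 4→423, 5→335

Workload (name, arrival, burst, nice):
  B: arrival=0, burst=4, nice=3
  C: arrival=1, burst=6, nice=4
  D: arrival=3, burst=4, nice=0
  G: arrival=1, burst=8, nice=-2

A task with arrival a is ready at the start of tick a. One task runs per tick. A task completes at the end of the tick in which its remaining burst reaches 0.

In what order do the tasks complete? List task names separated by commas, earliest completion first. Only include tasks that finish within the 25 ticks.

completion order = D, B, G, C

t=0: vr[B=0] → run B
t=1: vr[B=512/263 C=512/263 G=512/263] → run B
t=2: vr[B=1024/263 C=512/263 G=512/263] → run C
t=3: vr[B=1024/263 C=485888/111249 D=512/263 G=512/263] → run D
t=4: vr[B=1024/263 C=485888/111249 D=775/263 G=512/263] → run G
t=5: vr[B=1024/263 C=485888/111249 D=775/263 G=540672/208559] → run G
t=6: vr[B=1024/263 C=485888/111249 D=775/263 G=675328/208559] → run D
t=7: vr[B=1024/263 C=485888/111249 D=1038/263 G=675328/208559] → run G
t=8: vr[B=1024/263 C=485888/111249 D=1038/263 G=809984/208559] → run G
t=9: vr[B=1024/263 C=485888/111249 D=1038/263 G=944640/208559] → run B
t=10: vr[B=1536/263 C=485888/111249 D=1038/263 G=944640/208559] → run D
t=11: vr[B=1536/263 C=485888/111249 D=1301/263 G=944640/208559] → run C
t=12: vr[B=1536/263 C=755200/111249 D=1301/263 G=944640/208559] → run G
t=13: vr[B=1536/263 C=755200/111249 D=1301/263 G=1079296/208559] → run D
t=14: vr[B=1536/263 C=755200/111249 G=1079296/208559] → run G
t=15: vr[B=1536/263 C=755200/111249 G=1213952/208559] → run G
t=16: vr[B=1536/263 C=755200/111249 G=1348608/208559] → run B
t=17: vr[C=755200/111249 G=1348608/208559] → run G
t=18: vr[C=755200/111249] → run C
t=19: vr[C=341504/37083] → run C
t=20: vr[C=1293824/111249] → run C
t=21: vr[C=1563136/111249] → run C
t=22: (idle)
t=23: (idle)
t=24: (idle)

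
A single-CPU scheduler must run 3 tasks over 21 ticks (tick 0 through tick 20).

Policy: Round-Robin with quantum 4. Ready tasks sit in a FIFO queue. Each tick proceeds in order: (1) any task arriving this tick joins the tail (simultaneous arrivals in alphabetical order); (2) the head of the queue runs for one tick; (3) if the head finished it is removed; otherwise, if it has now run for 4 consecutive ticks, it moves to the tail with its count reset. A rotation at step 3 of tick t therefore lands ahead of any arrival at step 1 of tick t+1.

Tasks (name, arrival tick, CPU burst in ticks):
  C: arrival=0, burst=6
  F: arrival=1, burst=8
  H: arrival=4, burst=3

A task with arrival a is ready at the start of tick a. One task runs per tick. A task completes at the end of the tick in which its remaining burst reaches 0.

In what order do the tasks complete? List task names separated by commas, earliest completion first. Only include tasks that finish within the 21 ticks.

t=0: queue=[C] q_used=0 → run C
t=1: queue=[C,F] q_used=1 → run C
t=2: queue=[C,F] q_used=2 → run C
t=3: queue=[C,F] q_used=3 → run C
t=4: queue=[F,C,H] q_used=0 → run F
t=5: queue=[F,C,H] q_used=1 → run F
t=6: queue=[F,C,H] q_used=2 → run F
t=7: queue=[F,C,H] q_used=3 → run F
t=8: queue=[C,H,F] q_used=0 → run C
t=9: queue=[C,H,F] q_used=1 → run C
t=10: queue=[H,F] q_used=0 → run H
t=11: queue=[H,F] q_used=1 → run H
t=12: queue=[H,F] q_used=2 → run H
t=13: queue=[F] q_used=0 → run F
t=14: queue=[F] q_used=1 → run F
t=15: queue=[F] q_used=2 → run F
t=16: queue=[F] q_used=3 → run F
t=17: (idle)
t=18: (idle)
t=19: (idle)
t=20: (idle)

completion order = C, H, F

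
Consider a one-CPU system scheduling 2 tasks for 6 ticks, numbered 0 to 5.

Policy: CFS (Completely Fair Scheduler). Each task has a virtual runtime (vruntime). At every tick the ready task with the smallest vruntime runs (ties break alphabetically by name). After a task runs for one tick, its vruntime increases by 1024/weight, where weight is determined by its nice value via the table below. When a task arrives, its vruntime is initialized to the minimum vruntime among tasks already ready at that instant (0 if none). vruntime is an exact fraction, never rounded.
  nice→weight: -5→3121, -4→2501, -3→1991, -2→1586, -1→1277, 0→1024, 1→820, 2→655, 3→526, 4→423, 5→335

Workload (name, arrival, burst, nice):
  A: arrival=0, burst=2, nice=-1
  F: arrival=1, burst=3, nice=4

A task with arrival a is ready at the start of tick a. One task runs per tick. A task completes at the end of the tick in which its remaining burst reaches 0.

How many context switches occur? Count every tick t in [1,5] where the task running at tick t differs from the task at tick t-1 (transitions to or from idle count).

context switches = 2

t=0: vr[A=0] → run A
t=1: vr[A=1024/1277 F=1024/1277] → run A
t=2: vr[F=1024/1277] → run F
t=3: vr[F=1740800/540171] → run F
t=4: vr[F=3048448/540171] → run F
t=5: (idle)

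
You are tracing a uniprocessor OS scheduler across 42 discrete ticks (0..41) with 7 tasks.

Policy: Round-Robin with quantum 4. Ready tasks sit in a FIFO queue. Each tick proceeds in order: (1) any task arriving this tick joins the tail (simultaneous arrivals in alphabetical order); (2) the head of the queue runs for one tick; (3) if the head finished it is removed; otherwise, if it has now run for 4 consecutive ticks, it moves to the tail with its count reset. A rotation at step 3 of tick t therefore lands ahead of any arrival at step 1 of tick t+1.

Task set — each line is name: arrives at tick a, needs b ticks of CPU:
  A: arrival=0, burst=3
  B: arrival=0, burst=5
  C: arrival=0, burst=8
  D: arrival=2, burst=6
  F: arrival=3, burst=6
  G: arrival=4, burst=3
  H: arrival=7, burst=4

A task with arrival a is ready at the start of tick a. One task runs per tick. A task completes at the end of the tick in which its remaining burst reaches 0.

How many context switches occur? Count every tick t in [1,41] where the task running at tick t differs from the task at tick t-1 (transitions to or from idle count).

context switches = 11

t=0: queue=[A,B,C] q_used=0 → run A
t=1: queue=[A,B,C] q_used=1 → run A
t=2: queue=[A,B,C,D] q_used=2 → run A
t=3: queue=[B,C,D,F] q_used=0 → run B
t=4: queue=[B,C,D,F,G] q_used=1 → run B
t=5: queue=[B,C,D,F,G] q_used=2 → run B
t=6: queue=[B,C,D,F,G] q_used=3 → run B
t=7: queue=[C,D,F,G,B,H] q_used=0 → run C
t=8: queue=[C,D,F,G,B,H] q_used=1 → run C
t=9: queue=[C,D,F,G,B,H] q_used=2 → run C
t=10: queue=[C,D,F,G,B,H] q_used=3 → run C
t=11: queue=[D,F,G,B,H,C] q_used=0 → run D
t=12: queue=[D,F,G,B,H,C] q_used=1 → run D
t=13: queue=[D,F,G,B,H,C] q_used=2 → run D
t=14: queue=[D,F,G,B,H,C] q_used=3 → run D
t=15: queue=[F,G,B,H,C,D] q_used=0 → run F
t=16: queue=[F,G,B,H,C,D] q_used=1 → run F
t=17: queue=[F,G,B,H,C,D] q_used=2 → run F
t=18: queue=[F,G,B,H,C,D] q_used=3 → run F
t=19: queue=[G,B,H,C,D,F] q_used=0 → run G
t=20: queue=[G,B,H,C,D,F] q_used=1 → run G
t=21: queue=[G,B,H,C,D,F] q_used=2 → run G
t=22: queue=[B,H,C,D,F] q_used=0 → run B
t=23: queue=[H,C,D,F] q_used=0 → run H
t=24: queue=[H,C,D,F] q_used=1 → run H
t=25: queue=[H,C,D,F] q_used=2 → run H
t=26: queue=[H,C,D,F] q_used=3 → run H
t=27: queue=[C,D,F] q_used=0 → run C
t=28: queue=[C,D,F] q_used=1 → run C
t=29: queue=[C,D,F] q_used=2 → run C
t=30: queue=[C,D,F] q_used=3 → run C
t=31: queue=[D,F] q_used=0 → run D
t=32: queue=[D,F] q_used=1 → run D
t=33: queue=[F] q_used=0 → run F
t=34: queue=[F] q_used=1 → run F
t=35: (idle)
t=36: (idle)
t=37: (idle)
t=38: (idle)
t=39: (idle)
t=40: (idle)
t=41: (idle)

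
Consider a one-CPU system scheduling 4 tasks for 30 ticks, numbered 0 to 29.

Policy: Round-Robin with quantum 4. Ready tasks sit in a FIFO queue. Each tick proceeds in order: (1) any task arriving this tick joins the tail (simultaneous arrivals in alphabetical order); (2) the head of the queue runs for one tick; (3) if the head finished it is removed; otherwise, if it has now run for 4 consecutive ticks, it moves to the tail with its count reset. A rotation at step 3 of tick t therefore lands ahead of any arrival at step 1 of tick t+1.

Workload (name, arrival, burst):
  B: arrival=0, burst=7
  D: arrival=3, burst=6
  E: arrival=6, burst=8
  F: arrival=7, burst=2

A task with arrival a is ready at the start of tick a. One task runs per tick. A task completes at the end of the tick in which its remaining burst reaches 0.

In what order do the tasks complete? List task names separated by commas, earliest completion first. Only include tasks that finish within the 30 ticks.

completion order = B, F, D, E

t=0: queue=[B] q_used=0 → run B
t=1: queue=[B] q_used=1 → run B
t=2: queue=[B] q_used=2 → run B
t=3: queue=[B,D] q_used=3 → run B
t=4: queue=[D,B] q_used=0 → run D
t=5: queue=[D,B] q_used=1 → run D
t=6: queue=[D,B,E] q_used=2 → run D
t=7: queue=[D,B,E,F] q_used=3 → run D
t=8: queue=[B,E,F,D] q_used=0 → run B
t=9: queue=[B,E,F,D] q_used=1 → run B
t=10: queue=[B,E,F,D] q_used=2 → run B
t=11: queue=[E,F,D] q_used=0 → run E
t=12: queue=[E,F,D] q_used=1 → run E
t=13: queue=[E,F,D] q_used=2 → run E
t=14: queue=[E,F,D] q_used=3 → run E
t=15: queue=[F,D,E] q_used=0 → run F
t=16: queue=[F,D,E] q_used=1 → run F
t=17: queue=[D,E] q_used=0 → run D
t=18: queue=[D,E] q_used=1 → run D
t=19: queue=[E] q_used=0 → run E
t=20: queue=[E] q_used=1 → run E
t=21: queue=[E] q_used=2 → run E
t=22: queue=[E] q_used=3 → run E
t=23: (idle)
t=24: (idle)
t=25: (idle)
t=26: (idle)
t=27: (idle)
t=28: (idle)
t=29: (idle)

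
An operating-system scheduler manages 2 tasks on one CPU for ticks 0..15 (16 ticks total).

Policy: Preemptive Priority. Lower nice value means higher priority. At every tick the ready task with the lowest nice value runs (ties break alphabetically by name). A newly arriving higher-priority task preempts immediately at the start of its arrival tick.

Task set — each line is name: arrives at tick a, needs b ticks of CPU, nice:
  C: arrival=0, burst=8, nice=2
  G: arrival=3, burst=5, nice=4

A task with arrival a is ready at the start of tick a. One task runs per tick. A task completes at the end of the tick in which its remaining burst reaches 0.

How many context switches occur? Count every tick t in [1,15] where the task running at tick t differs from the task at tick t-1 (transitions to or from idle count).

t=0: ready={C} → run C
t=1: ready={C} → run C
t=2: ready={C} → run C
t=3: ready={C,G} → run C
t=4: ready={C,G} → run C
t=5: ready={C,G} → run C
t=6: ready={C,G} → run C
t=7: ready={C,G} → run C
t=8: ready={G} → run G
t=9: ready={G} → run G
t=10: ready={G} → run G
t=11: ready={G} → run G
t=12: ready={G} → run G
t=13: (idle)
t=14: (idle)
t=15: (idle)

context switches = 2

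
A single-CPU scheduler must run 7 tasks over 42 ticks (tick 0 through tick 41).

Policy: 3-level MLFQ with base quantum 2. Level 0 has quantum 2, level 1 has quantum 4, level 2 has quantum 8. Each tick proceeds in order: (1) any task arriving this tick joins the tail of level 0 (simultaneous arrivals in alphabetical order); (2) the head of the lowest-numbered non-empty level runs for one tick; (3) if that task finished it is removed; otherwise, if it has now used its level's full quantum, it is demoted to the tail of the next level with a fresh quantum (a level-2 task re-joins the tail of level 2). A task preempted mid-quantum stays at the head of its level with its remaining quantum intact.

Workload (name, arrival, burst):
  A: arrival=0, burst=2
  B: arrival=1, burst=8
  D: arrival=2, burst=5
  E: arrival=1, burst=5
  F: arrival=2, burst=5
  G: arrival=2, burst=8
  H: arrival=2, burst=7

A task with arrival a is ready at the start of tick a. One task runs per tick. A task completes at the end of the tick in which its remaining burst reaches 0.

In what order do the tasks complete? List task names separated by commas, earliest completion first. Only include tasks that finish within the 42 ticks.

t=0: L0/L1/L2 = A/-/- → run A
t=1: L0/L1/L2 = ABE/-/- → run A
t=2: L0/L1/L2 = BEDFGH/-/- → run B
t=3: L0/L1/L2 = BEDFGH/-/- → run B
t=4: L0/L1/L2 = EDFGH/B/- → run E
t=5: L0/L1/L2 = EDFGH/B/- → run E
t=6: L0/L1/L2 = DFGH/BE/- → run D
t=7: L0/L1/L2 = DFGH/BE/- → run D
t=8: L0/L1/L2 = FGH/BED/- → run F
t=9: L0/L1/L2 = FGH/BED/- → run F
t=10: L0/L1/L2 = GH/BEDF/- → run G
t=11: L0/L1/L2 = GH/BEDF/- → run G
t=12: L0/L1/L2 = H/BEDFG/- → run H
t=13: L0/L1/L2 = H/BEDFG/- → run H
t=14: L0/L1/L2 = -/BEDFGH/- → run B
t=15: L0/L1/L2 = -/BEDFGH/- → run B
t=16: L0/L1/L2 = -/BEDFGH/- → run B
t=17: L0/L1/L2 = -/BEDFGH/- → run B
t=18: L0/L1/L2 = -/EDFGH/B → run E
t=19: L0/L1/L2 = -/EDFGH/B → run E
t=20: L0/L1/L2 = -/EDFGH/B → run E
t=21: L0/L1/L2 = -/DFGH/B → run D
t=22: L0/L1/L2 = -/DFGH/B → run D
t=23: L0/L1/L2 = -/DFGH/B → run D
t=24: L0/L1/L2 = -/FGH/B → run F
t=25: L0/L1/L2 = -/FGH/B → run F
t=26: L0/L1/L2 = -/FGH/B → run F
t=27: L0/L1/L2 = -/GH/B → run G
t=28: L0/L1/L2 = -/GH/B → run G
t=29: L0/L1/L2 = -/GH/B → run G
t=30: L0/L1/L2 = -/GH/B → run G
t=31: L0/L1/L2 = -/H/BG → run H
t=32: L0/L1/L2 = -/H/BG → run H
t=33: L0/L1/L2 = -/H/BG → run H
t=34: L0/L1/L2 = -/H/BG → run H
t=35: L0/L1/L2 = -/-/BGH → run B
t=36: L0/L1/L2 = -/-/BGH → run B
t=37: L0/L1/L2 = -/-/GH → run G
t=38: L0/L1/L2 = -/-/GH → run G
t=39: L0/L1/L2 = -/-/H → run H
t=40: (idle)
t=41: (idle)

completion order = A, E, D, F, B, G, H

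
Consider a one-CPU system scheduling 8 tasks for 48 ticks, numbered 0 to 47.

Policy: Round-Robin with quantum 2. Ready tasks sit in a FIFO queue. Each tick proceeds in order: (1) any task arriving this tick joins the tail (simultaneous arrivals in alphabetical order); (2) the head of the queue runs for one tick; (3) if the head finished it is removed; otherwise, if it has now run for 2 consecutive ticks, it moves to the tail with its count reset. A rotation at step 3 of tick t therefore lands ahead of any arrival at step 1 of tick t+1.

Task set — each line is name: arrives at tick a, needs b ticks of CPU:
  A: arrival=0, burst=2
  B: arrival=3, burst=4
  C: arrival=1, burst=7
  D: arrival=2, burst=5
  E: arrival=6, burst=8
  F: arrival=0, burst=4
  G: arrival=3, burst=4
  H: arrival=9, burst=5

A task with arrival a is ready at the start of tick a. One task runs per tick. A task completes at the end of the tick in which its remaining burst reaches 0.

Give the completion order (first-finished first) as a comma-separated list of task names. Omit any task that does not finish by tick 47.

completion order = A, F, B, G, D, C, H, E

t=0: queue=[A,F] q_used=0 → run A
t=1: queue=[A,F,C] q_used=1 → run A
t=2: queue=[F,C,D] q_used=0 → run F
t=3: queue=[F,C,D,B,G] q_used=1 → run F
t=4: queue=[C,D,B,G,F] q_used=0 → run C
t=5: queue=[C,D,B,G,F] q_used=1 → run C
t=6: queue=[D,B,G,F,C,E] q_used=0 → run D
t=7: queue=[D,B,G,F,C,E] q_used=1 → run D
t=8: queue=[B,G,F,C,E,D] q_used=0 → run B
t=9: queue=[B,G,F,C,E,D,H] q_used=1 → run B
t=10: queue=[G,F,C,E,D,H,B] q_used=0 → run G
t=11: queue=[G,F,C,E,D,H,B] q_used=1 → run G
t=12: queue=[F,C,E,D,H,B,G] q_used=0 → run F
t=13: queue=[F,C,E,D,H,B,G] q_used=1 → run F
t=14: queue=[C,E,D,H,B,G] q_used=0 → run C
t=15: queue=[C,E,D,H,B,G] q_used=1 → run C
t=16: queue=[E,D,H,B,G,C] q_used=0 → run E
t=17: queue=[E,D,H,B,G,C] q_used=1 → run E
t=18: queue=[D,H,B,G,C,E] q_used=0 → run D
t=19: queue=[D,H,B,G,C,E] q_used=1 → run D
t=20: queue=[H,B,G,C,E,D] q_used=0 → run H
t=21: queue=[H,B,G,C,E,D] q_used=1 → run H
t=22: queue=[B,G,C,E,D,H] q_used=0 → run B
t=23: queue=[B,G,C,E,D,H] q_used=1 → run B
t=24: queue=[G,C,E,D,H] q_used=0 → run G
t=25: queue=[G,C,E,D,H] q_used=1 → run G
t=26: queue=[C,E,D,H] q_used=0 → run C
t=27: queue=[C,E,D,H] q_used=1 → run C
t=28: queue=[E,D,H,C] q_used=0 → run E
t=29: queue=[E,D,H,C] q_used=1 → run E
t=30: queue=[D,H,C,E] q_used=0 → run D
t=31: queue=[H,C,E] q_used=0 → run H
t=32: queue=[H,C,E] q_used=1 → run H
t=33: queue=[C,E,H] q_used=0 → run C
t=34: queue=[E,H] q_used=0 → run E
t=35: queue=[E,H] q_used=1 → run E
t=36: queue=[H,E] q_used=0 → run H
t=37: queue=[E] q_used=0 → run E
t=38: queue=[E] q_used=1 → run E
t=39: (idle)
t=40: (idle)
t=41: (idle)
t=42: (idle)
t=43: (idle)
t=44: (idle)
t=45: (idle)
t=46: (idle)
t=47: (idle)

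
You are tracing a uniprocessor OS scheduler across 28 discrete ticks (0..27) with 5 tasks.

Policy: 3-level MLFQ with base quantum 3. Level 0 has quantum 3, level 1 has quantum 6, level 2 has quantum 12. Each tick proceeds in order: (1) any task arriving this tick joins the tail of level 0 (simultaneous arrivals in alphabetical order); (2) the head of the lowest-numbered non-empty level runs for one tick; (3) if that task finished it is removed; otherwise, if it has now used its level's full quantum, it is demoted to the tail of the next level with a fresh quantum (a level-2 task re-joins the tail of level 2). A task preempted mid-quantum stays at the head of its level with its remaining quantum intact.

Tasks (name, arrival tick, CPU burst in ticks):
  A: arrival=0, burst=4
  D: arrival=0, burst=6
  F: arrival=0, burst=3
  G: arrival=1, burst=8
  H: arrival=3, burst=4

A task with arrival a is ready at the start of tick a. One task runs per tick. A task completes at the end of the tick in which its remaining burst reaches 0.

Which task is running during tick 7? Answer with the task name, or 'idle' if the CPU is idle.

running at tick 7 = F

t=0: L0/L1/L2 = ADF/-/- → run A
t=1: L0/L1/L2 = ADFG/-/- → run A
t=2: L0/L1/L2 = ADFG/-/- → run A
t=3: L0/L1/L2 = DFGH/A/- → run D
t=4: L0/L1/L2 = DFGH/A/- → run D
t=5: L0/L1/L2 = DFGH/A/- → run D
t=6: L0/L1/L2 = FGH/AD/- → run F
t=7: L0/L1/L2 = FGH/AD/- → run F
t=8: L0/L1/L2 = FGH/AD/- → run F
t=9: L0/L1/L2 = GH/AD/- → run G
t=10: L0/L1/L2 = GH/AD/- → run G
t=11: L0/L1/L2 = GH/AD/- → run G
t=12: L0/L1/L2 = H/ADG/- → run H
t=13: L0/L1/L2 = H/ADG/- → run H
t=14: L0/L1/L2 = H/ADG/- → run H
t=15: L0/L1/L2 = -/ADGH/- → run A
t=16: L0/L1/L2 = -/DGH/- → run D
t=17: L0/L1/L2 = -/DGH/- → run D
t=18: L0/L1/L2 = -/DGH/- → run D
t=19: L0/L1/L2 = -/GH/- → run G
t=20: L0/L1/L2 = -/GH/- → run G
t=21: L0/L1/L2 = -/GH/- → run G
t=22: L0/L1/L2 = -/GH/- → run G
t=23: L0/L1/L2 = -/GH/- → run G
t=24: L0/L1/L2 = -/H/- → run H
t=25: (idle)
t=26: (idle)
t=27: (idle)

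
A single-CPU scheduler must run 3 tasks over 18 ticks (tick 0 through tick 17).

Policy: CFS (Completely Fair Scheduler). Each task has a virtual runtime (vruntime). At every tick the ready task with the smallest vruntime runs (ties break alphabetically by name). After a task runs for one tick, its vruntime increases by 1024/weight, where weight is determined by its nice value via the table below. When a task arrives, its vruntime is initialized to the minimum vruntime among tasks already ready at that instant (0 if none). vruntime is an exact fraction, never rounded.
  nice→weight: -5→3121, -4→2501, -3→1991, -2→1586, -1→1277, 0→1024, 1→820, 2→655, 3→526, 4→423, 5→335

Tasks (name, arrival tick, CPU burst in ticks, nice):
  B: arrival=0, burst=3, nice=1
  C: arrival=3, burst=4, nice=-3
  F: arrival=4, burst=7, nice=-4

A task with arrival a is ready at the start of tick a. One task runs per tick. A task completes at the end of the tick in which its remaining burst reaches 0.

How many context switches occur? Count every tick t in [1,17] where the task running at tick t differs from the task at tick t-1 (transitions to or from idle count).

context switches = 7

t=0: vr[B=0] → run B
t=1: vr[B=256/205] → run B
t=2: vr[B=512/205] → run B
t=3: vr[C=0] → run C
t=4: vr[C=1024/1991 F=1024/1991] → run C
t=5: vr[C=2048/1991 F=1024/1991] → run F
t=6: vr[C=2048/1991 F=4599808/4979491] → run F
t=7: vr[C=2048/1991 F=6638592/4979491] → run C
t=8: vr[C=3072/1991 F=6638592/4979491] → run F
t=9: vr[C=3072/1991 F=8677376/4979491] → run C
t=10: vr[F=8677376/4979491] → run F
t=11: vr[F=10716160/4979491] → run F
t=12: vr[F=12754944/4979491] → run F
t=13: vr[F=14793728/4979491] → run F
t=14: (idle)
t=15: (idle)
t=16: (idle)
t=17: (idle)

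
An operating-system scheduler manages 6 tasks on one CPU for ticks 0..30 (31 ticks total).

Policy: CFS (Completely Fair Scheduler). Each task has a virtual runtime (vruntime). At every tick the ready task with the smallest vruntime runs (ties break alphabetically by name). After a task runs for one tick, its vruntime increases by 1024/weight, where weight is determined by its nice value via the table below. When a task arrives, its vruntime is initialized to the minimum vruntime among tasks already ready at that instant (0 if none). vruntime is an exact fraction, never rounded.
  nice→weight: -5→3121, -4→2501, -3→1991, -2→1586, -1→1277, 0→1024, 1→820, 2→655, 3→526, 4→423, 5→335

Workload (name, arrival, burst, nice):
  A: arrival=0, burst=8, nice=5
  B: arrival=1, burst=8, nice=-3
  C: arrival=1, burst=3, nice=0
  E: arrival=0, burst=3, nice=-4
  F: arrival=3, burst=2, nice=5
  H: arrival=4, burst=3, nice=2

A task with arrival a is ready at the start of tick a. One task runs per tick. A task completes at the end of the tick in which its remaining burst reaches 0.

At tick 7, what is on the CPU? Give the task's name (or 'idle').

t=0: vr[A=0 E=0] → run A
t=1: vr[A=1024/335 B=0 C=0 E=0] → run B
t=2: vr[A=1024/335 B=1024/1991 C=0 E=0] → run C
t=3: vr[A=1024/335 B=1024/1991 C=1 E=0 F=0] → run E
t=4: vr[A=1024/335 B=1024/1991 C=1 E=1024/2501 F=0 H=0] → run F
t=5: vr[A=1024/335 B=1024/1991 C=1 E=1024/2501 F=1024/335 H=0] → run H
t=6: vr[A=1024/335 B=1024/1991 C=1 E=1024/2501 F=1024/335 H=1024/655] → run E
t=7: vr[A=1024/335 B=1024/1991 C=1 E=2048/2501 F=1024/335 H=1024/655] → run B
t=8: vr[A=1024/335 B=2048/1991 C=1 E=2048/2501 F=1024/335 H=1024/655] → run E
t=9: vr[A=1024/335 B=2048/1991 C=1 F=1024/335 H=1024/655] → run C
t=10: vr[A=1024/335 B=2048/1991 C=2 F=1024/335 H=1024/655] → run B
t=11: vr[A=1024/335 B=3072/1991 C=2 F=1024/335 H=1024/655] → run B
t=12: vr[A=1024/335 B=4096/1991 C=2 F=1024/335 H=1024/655] → run H
t=13: vr[A=1024/335 B=4096/1991 C=2 F=1024/335 H=2048/655] → run C
t=14: vr[A=1024/335 B=4096/1991 F=1024/335 H=2048/655] → run B
t=15: vr[A=1024/335 B=5120/1991 F=1024/335 H=2048/655] → run B
t=16: vr[A=1024/335 B=6144/1991 F=1024/335 H=2048/655] → run A
t=17: vr[A=2048/335 B=6144/1991 F=1024/335 H=2048/655] → run F
t=18: vr[A=2048/335 B=6144/1991 H=2048/655] → run B
t=19: vr[A=2048/335 B=7168/1991 H=2048/655] → run H
t=20: vr[A=2048/335 B=7168/1991] → run B
t=21: vr[A=2048/335] → run A
t=22: vr[A=3072/335] → run A
t=23: vr[A=4096/335] → run A
t=24: vr[A=1024/67] → run A
t=25: vr[A=6144/335] → run A
t=26: vr[A=7168/335] → run A
t=27: (idle)
t=28: (idle)
t=29: (idle)
t=30: (idle)

running at tick 7 = B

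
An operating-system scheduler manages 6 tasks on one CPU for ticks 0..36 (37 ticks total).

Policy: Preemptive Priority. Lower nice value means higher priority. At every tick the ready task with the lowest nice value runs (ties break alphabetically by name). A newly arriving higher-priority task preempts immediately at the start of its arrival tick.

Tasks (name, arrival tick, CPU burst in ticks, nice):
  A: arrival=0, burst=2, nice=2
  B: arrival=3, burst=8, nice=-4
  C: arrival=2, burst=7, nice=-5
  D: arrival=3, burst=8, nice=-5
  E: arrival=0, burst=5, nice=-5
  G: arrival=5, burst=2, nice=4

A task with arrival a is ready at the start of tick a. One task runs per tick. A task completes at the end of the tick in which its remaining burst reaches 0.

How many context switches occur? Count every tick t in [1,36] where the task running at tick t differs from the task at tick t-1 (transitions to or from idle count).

context switches = 7

t=0: ready={A,E} → run E
t=1: ready={A,E} → run E
t=2: ready={A,C,E} → run C
t=3: ready={A,B,C,D,E} → run C
t=4: ready={A,B,C,D,E} → run C
t=5: ready={A,B,C,D,E,G} → run C
t=6: ready={A,B,C,D,E,G} → run C
t=7: ready={A,B,C,D,E,G} → run C
t=8: ready={A,B,C,D,E,G} → run C
t=9: ready={A,B,D,E,G} → run D
t=10: ready={A,B,D,E,G} → run D
t=11: ready={A,B,D,E,G} → run D
t=12: ready={A,B,D,E,G} → run D
t=13: ready={A,B,D,E,G} → run D
t=14: ready={A,B,D,E,G} → run D
t=15: ready={A,B,D,E,G} → run D
t=16: ready={A,B,D,E,G} → run D
t=17: ready={A,B,E,G} → run E
t=18: ready={A,B,E,G} → run E
t=19: ready={A,B,E,G} → run E
t=20: ready={A,B,G} → run B
t=21: ready={A,B,G} → run B
t=22: ready={A,B,G} → run B
t=23: ready={A,B,G} → run B
t=24: ready={A,B,G} → run B
t=25: ready={A,B,G} → run B
t=26: ready={A,B,G} → run B
t=27: ready={A,B,G} → run B
t=28: ready={A,G} → run A
t=29: ready={A,G} → run A
t=30: ready={G} → run G
t=31: ready={G} → run G
t=32: (idle)
t=33: (idle)
t=34: (idle)
t=35: (idle)
t=36: (idle)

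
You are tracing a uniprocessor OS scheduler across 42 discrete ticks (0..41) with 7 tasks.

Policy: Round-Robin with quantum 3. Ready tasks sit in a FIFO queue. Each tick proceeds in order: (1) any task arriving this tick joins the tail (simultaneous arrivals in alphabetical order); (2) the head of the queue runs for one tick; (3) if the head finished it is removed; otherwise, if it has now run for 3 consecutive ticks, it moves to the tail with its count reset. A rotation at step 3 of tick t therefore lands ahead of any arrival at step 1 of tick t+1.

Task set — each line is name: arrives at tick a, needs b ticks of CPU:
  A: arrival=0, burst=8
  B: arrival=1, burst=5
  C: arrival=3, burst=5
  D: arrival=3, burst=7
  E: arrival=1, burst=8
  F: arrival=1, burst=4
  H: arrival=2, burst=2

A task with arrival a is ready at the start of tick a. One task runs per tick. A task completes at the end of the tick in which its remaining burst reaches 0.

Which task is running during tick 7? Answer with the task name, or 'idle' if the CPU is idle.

running at tick 7 = E

t=0: queue=[A] q_used=0 → run A
t=1: queue=[A,B,E,F] q_used=1 → run A
t=2: queue=[A,B,E,F,H] q_used=2 → run A
t=3: queue=[B,E,F,H,A,C,D] q_used=0 → run B
t=4: queue=[B,E,F,H,A,C,D] q_used=1 → run B
t=5: queue=[B,E,F,H,A,C,D] q_used=2 → run B
t=6: queue=[E,F,H,A,C,D,B] q_used=0 → run E
t=7: queue=[E,F,H,A,C,D,B] q_used=1 → run E
t=8: queue=[E,F,H,A,C,D,B] q_used=2 → run E
t=9: queue=[F,H,A,C,D,B,E] q_used=0 → run F
t=10: queue=[F,H,A,C,D,B,E] q_used=1 → run F
t=11: queue=[F,H,A,C,D,B,E] q_used=2 → run F
t=12: queue=[H,A,C,D,B,E,F] q_used=0 → run H
t=13: queue=[H,A,C,D,B,E,F] q_used=1 → run H
t=14: queue=[A,C,D,B,E,F] q_used=0 → run A
t=15: queue=[A,C,D,B,E,F] q_used=1 → run A
t=16: queue=[A,C,D,B,E,F] q_used=2 → run A
t=17: queue=[C,D,B,E,F,A] q_used=0 → run C
t=18: queue=[C,D,B,E,F,A] q_used=1 → run C
t=19: queue=[C,D,B,E,F,A] q_used=2 → run C
t=20: queue=[D,B,E,F,A,C] q_used=0 → run D
t=21: queue=[D,B,E,F,A,C] q_used=1 → run D
t=22: queue=[D,B,E,F,A,C] q_used=2 → run D
t=23: queue=[B,E,F,A,C,D] q_used=0 → run B
t=24: queue=[B,E,F,A,C,D] q_used=1 → run B
t=25: queue=[E,F,A,C,D] q_used=0 → run E
t=26: queue=[E,F,A,C,D] q_used=1 → run E
t=27: queue=[E,F,A,C,D] q_used=2 → run E
t=28: queue=[F,A,C,D,E] q_used=0 → run F
t=29: queue=[A,C,D,E] q_used=0 → run A
t=30: queue=[A,C,D,E] q_used=1 → run A
t=31: queue=[C,D,E] q_used=0 → run C
t=32: queue=[C,D,E] q_used=1 → run C
t=33: queue=[D,E] q_used=0 → run D
t=34: queue=[D,E] q_used=1 → run D
t=35: queue=[D,E] q_used=2 → run D
t=36: queue=[E,D] q_used=0 → run E
t=37: queue=[E,D] q_used=1 → run E
t=38: queue=[D] q_used=0 → run D
t=39: (idle)
t=40: (idle)
t=41: (idle)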